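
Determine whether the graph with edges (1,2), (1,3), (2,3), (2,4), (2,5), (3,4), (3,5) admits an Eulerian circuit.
Yes (the graph is connected and all 5 vertices have even degree)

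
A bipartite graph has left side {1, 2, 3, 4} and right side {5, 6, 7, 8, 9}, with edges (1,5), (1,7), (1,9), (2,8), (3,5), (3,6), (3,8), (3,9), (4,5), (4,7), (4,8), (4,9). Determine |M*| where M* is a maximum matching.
4 (matching: (1,9), (2,8), (3,6), (4,7); upper bound min(|L|,|R|) = min(4,5) = 4)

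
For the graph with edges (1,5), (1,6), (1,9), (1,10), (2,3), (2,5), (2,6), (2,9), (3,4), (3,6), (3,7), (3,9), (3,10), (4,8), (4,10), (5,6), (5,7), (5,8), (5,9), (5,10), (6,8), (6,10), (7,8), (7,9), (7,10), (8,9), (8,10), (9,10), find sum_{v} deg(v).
56 (handshake: sum of degrees = 2|E| = 2 x 28 = 56)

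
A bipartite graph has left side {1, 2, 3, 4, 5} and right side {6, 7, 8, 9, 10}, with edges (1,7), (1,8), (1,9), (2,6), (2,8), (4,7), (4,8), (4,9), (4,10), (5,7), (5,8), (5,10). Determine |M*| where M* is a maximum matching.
4 (matching: (1,9), (2,8), (4,10), (5,7); upper bound min(|L|,|R|) = min(5,5) = 5)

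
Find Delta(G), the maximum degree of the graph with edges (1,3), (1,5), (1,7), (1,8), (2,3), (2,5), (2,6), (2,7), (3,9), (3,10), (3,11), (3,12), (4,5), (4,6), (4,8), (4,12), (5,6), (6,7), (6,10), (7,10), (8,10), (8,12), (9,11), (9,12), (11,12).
6 (attained at vertex 3)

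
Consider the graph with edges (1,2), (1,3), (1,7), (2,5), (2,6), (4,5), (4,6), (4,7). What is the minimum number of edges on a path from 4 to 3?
3 (path: 4 -> 7 -> 1 -> 3, 3 edges)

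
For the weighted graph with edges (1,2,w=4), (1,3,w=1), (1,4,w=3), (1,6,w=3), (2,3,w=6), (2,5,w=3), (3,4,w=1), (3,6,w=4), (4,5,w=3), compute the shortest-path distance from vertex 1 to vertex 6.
3 (path: 1 -> 6; weights 3 = 3)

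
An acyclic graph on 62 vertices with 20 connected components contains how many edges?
42 (Each of the 20 component trees on V_i vertices has V_i - 1 edges; summing gives V - C = 62 - 20 = 42)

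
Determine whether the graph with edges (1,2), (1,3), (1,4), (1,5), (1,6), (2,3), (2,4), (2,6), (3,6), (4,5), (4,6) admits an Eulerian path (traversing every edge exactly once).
Yes (the graph is connected and exactly 2 vertices have odd degree: {1, 3}; any Eulerian path must start and end at those)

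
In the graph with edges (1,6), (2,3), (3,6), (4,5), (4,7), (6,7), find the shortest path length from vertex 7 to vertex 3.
2 (path: 7 -> 6 -> 3, 2 edges)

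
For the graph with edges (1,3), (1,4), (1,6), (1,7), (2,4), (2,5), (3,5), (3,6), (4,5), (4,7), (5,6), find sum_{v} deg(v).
22 (handshake: sum of degrees = 2|E| = 2 x 11 = 22)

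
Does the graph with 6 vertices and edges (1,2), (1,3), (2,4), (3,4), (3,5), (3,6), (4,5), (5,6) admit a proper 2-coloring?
No (odd cycle of length 3: 6 -> 3 -> 5 -> 6)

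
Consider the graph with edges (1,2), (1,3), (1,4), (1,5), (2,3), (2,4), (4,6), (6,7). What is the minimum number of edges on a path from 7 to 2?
3 (path: 7 -> 6 -> 4 -> 2, 3 edges)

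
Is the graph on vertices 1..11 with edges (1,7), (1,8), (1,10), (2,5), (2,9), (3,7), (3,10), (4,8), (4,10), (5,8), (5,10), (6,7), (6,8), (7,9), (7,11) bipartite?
Yes. Partition: {1, 3, 4, 5, 6, 9, 11}, {2, 7, 8, 10}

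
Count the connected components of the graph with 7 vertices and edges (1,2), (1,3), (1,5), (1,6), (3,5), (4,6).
2 (components: {1, 2, 3, 4, 5, 6}, {7})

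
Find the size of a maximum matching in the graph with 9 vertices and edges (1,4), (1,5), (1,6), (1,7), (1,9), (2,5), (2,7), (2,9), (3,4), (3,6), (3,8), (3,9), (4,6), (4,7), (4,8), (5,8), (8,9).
4 (matching: (1,6), (2,7), (3,9), (4,8); upper bound floor(n/2) = floor(9/2) = 4)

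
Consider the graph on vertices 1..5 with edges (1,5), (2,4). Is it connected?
No, it has 3 components: {1, 5}, {2, 4}, {3}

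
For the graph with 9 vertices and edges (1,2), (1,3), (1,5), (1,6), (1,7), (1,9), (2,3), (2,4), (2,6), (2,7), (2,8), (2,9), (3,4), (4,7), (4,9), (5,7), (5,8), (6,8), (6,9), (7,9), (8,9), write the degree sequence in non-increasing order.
[7, 6, 6, 5, 4, 4, 4, 3, 3] (degrees: deg(1)=6, deg(2)=7, deg(3)=3, deg(4)=4, deg(5)=3, deg(6)=4, deg(7)=5, deg(8)=4, deg(9)=6)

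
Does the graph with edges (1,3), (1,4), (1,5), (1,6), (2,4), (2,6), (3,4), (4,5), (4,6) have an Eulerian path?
Yes (the graph is connected and exactly 2 vertices have odd degree: {4, 6}; any Eulerian path must start and end at those)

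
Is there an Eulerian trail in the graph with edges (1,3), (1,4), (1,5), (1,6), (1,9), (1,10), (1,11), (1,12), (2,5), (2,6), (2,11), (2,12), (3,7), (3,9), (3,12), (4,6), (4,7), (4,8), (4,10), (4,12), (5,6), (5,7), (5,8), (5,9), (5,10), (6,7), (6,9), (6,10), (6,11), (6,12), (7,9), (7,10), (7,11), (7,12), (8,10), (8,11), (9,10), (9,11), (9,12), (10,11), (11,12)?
Yes (the graph is connected and exactly 2 vertices have odd degree: {5, 6}; any Eulerian path must start and end at those)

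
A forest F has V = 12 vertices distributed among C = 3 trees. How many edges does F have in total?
9 (Each of the 3 component trees on V_i vertices has V_i - 1 edges; summing gives V - C = 12 - 3 = 9)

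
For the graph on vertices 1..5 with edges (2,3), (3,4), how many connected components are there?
3 (components: {1}, {2, 3, 4}, {5})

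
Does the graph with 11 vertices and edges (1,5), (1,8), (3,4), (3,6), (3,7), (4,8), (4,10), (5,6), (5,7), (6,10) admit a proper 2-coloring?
Yes. Partition: {1, 2, 4, 6, 7, 9, 11}, {3, 5, 8, 10}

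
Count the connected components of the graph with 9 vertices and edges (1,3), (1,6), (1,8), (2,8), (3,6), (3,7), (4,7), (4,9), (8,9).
2 (components: {1, 2, 3, 4, 6, 7, 8, 9}, {5})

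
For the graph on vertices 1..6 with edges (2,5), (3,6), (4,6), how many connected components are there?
3 (components: {1}, {2, 5}, {3, 4, 6})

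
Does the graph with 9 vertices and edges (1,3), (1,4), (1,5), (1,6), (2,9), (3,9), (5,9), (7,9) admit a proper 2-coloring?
Yes. Partition: {1, 8, 9}, {2, 3, 4, 5, 6, 7}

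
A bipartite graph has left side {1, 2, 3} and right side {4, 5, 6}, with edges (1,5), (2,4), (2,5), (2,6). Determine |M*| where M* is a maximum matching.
2 (matching: (1,5), (2,6); upper bound min(|L|,|R|) = min(3,3) = 3)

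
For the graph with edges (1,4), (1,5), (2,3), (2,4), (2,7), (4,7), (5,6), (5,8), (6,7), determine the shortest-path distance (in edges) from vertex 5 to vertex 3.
4 (path: 5 -> 1 -> 4 -> 2 -> 3, 4 edges)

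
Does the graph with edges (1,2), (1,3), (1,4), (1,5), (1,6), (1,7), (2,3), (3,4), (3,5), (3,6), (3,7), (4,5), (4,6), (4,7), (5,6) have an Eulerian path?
Yes (the graph is connected and exactly 2 vertices have odd degree: {4, 7}; any Eulerian path must start and end at those)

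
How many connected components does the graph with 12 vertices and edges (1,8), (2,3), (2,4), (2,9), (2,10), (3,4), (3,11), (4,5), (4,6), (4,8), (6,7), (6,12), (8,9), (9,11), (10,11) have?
1 (components: {1, 2, 3, 4, 5, 6, 7, 8, 9, 10, 11, 12})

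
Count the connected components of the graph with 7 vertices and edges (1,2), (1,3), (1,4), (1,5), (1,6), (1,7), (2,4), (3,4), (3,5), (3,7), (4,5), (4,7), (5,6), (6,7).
1 (components: {1, 2, 3, 4, 5, 6, 7})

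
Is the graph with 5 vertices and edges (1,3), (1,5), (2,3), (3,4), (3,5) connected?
Yes (BFS from 1 visits [1, 3, 5, 2, 4] — all 5 vertices reached)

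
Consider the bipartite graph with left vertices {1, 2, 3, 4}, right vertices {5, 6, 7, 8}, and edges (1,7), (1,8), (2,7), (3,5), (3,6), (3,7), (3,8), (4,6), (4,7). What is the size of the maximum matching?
4 (matching: (1,8), (2,7), (3,5), (4,6); upper bound min(|L|,|R|) = min(4,4) = 4)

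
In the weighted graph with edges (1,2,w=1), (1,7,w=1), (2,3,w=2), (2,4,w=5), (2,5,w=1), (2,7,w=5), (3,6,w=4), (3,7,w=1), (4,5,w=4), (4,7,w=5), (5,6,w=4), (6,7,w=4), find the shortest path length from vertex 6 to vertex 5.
4 (path: 6 -> 5; weights 4 = 4)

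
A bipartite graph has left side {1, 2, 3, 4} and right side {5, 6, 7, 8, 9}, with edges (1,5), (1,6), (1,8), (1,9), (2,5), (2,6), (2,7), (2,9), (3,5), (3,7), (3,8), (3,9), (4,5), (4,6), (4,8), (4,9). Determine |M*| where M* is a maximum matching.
4 (matching: (1,9), (2,7), (3,8), (4,6); upper bound min(|L|,|R|) = min(4,5) = 4)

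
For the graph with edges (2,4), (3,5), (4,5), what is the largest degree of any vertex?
2 (attained at vertices 4, 5)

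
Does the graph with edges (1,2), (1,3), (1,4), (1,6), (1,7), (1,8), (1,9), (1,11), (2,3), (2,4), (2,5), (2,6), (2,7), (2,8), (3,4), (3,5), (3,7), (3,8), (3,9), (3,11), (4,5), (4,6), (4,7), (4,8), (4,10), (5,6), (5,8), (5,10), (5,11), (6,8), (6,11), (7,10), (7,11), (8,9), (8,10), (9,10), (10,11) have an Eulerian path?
Yes (the graph is connected and exactly 2 vertices have odd degree: {2, 5}; any Eulerian path must start and end at those)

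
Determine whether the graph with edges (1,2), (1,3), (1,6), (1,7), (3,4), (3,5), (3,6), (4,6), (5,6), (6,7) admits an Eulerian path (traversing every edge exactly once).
Yes (the graph is connected and exactly 2 vertices have odd degree: {2, 6}; any Eulerian path must start and end at those)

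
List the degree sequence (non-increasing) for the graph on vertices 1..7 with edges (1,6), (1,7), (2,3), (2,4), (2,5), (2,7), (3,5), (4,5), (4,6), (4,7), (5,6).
[4, 4, 4, 3, 3, 2, 2] (degrees: deg(1)=2, deg(2)=4, deg(3)=2, deg(4)=4, deg(5)=4, deg(6)=3, deg(7)=3)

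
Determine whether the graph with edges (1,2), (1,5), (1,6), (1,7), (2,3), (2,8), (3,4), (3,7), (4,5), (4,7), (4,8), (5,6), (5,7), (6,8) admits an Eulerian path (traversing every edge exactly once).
No (4 vertices have odd degree: {2, 3, 6, 8}; Eulerian path requires 0 or 2)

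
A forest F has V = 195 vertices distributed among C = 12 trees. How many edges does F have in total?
183 (Each of the 12 component trees on V_i vertices has V_i - 1 edges; summing gives V - C = 195 - 12 = 183)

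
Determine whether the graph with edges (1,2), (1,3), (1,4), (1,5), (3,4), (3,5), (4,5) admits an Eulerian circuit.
No (4 vertices have odd degree: {2, 3, 4, 5}; Eulerian circuit requires 0)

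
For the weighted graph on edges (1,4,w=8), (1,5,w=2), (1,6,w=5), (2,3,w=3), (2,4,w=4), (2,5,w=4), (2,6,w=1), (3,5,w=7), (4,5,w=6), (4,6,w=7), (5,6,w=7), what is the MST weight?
14 (MST edges: (1,5,w=2), (2,3,w=3), (2,4,w=4), (2,5,w=4), (2,6,w=1); sum of weights 2 + 3 + 4 + 4 + 1 = 14)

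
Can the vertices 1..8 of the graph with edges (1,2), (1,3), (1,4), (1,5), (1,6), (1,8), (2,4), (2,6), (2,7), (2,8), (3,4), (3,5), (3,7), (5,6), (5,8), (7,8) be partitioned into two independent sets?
No (odd cycle of length 3: 8 -> 1 -> 5 -> 8)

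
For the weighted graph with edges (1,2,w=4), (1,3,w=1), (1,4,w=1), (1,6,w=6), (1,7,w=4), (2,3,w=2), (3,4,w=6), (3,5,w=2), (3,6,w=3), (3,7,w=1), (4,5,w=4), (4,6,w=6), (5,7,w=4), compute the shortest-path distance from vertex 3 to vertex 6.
3 (path: 3 -> 6; weights 3 = 3)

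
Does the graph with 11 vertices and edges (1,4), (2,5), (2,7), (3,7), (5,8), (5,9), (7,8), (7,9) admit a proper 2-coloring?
Yes. Partition: {1, 2, 3, 6, 8, 9, 10, 11}, {4, 5, 7}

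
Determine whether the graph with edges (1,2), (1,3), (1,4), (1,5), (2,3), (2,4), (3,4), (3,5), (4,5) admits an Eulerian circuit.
No (2 vertices have odd degree: {2, 5}; Eulerian circuit requires 0)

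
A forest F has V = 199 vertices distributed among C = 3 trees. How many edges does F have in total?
196 (Each of the 3 component trees on V_i vertices has V_i - 1 edges; summing gives V - C = 199 - 3 = 196)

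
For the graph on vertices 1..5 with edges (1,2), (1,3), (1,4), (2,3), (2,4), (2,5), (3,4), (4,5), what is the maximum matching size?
2 (matching: (1,3), (4,5); upper bound floor(n/2) = floor(5/2) = 2)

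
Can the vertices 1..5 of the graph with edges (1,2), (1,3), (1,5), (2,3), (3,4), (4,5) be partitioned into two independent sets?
No (odd cycle of length 3: 3 -> 1 -> 2 -> 3)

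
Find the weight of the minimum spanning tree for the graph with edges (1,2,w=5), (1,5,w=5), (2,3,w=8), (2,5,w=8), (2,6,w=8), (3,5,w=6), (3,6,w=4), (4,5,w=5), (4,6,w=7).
25 (MST edges: (1,2,w=5), (1,5,w=5), (3,5,w=6), (3,6,w=4), (4,5,w=5); sum of weights 5 + 5 + 6 + 4 + 5 = 25)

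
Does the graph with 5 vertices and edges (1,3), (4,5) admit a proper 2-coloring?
Yes. Partition: {1, 2, 4}, {3, 5}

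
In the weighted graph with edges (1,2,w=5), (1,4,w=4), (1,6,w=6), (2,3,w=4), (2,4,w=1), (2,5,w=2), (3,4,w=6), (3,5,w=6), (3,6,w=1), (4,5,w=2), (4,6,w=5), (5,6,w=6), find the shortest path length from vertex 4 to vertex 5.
2 (path: 4 -> 5; weights 2 = 2)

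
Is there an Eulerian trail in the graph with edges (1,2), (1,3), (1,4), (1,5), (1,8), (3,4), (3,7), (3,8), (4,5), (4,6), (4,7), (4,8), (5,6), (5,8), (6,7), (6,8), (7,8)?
Yes (the graph is connected and exactly 2 vertices have odd degree: {1, 2}; any Eulerian path must start and end at those)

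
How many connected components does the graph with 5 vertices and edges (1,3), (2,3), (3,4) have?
2 (components: {1, 2, 3, 4}, {5})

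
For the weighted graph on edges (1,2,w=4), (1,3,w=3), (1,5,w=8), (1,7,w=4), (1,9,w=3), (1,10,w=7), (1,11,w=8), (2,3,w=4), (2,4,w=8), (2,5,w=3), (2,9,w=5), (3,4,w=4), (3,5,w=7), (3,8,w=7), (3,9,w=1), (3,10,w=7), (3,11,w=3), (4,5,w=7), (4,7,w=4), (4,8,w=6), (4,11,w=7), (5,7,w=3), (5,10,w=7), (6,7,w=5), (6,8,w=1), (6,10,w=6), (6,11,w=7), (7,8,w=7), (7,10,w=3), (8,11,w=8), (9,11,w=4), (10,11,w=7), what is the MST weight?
30 (MST edges: (1,3,w=3), (1,7,w=4), (2,5,w=3), (3,4,w=4), (3,9,w=1), (3,11,w=3), (5,7,w=3), (6,7,w=5), (6,8,w=1), (7,10,w=3); sum of weights 3 + 4 + 3 + 4 + 1 + 3 + 3 + 5 + 1 + 3 = 30)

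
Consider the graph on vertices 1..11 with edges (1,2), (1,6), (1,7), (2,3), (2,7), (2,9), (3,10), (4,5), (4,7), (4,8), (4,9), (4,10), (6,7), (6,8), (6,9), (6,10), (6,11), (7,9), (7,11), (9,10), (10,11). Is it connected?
Yes (BFS from 1 visits [1, 2, 6, 7, 3, 9, 8, 10, 11, 4, 5] — all 11 vertices reached)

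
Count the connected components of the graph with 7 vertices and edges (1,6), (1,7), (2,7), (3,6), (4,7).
2 (components: {1, 2, 3, 4, 6, 7}, {5})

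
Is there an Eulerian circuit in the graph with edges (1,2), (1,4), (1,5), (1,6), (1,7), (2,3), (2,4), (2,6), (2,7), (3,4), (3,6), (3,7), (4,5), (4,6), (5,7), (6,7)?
No (6 vertices have odd degree: {1, 2, 4, 5, 6, 7}; Eulerian circuit requires 0)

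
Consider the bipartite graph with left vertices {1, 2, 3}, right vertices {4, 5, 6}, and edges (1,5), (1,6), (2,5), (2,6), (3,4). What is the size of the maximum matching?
3 (matching: (1,6), (2,5), (3,4); upper bound min(|L|,|R|) = min(3,3) = 3)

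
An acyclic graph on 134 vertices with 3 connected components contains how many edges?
131 (Each of the 3 component trees on V_i vertices has V_i - 1 edges; summing gives V - C = 134 - 3 = 131)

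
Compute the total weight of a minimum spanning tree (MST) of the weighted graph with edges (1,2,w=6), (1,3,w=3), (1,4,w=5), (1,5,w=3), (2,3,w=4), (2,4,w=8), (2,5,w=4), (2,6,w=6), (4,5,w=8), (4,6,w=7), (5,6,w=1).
16 (MST edges: (1,3,w=3), (1,4,w=5), (1,5,w=3), (2,5,w=4), (5,6,w=1); sum of weights 3 + 5 + 3 + 4 + 1 = 16)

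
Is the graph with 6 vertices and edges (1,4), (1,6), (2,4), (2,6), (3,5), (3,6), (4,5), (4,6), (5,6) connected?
Yes (BFS from 1 visits [1, 4, 6, 2, 5, 3] — all 6 vertices reached)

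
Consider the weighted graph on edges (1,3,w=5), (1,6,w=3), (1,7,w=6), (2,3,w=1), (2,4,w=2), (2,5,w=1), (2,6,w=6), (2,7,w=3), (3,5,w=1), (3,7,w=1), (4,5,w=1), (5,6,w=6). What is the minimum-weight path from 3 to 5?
1 (path: 3 -> 5; weights 1 = 1)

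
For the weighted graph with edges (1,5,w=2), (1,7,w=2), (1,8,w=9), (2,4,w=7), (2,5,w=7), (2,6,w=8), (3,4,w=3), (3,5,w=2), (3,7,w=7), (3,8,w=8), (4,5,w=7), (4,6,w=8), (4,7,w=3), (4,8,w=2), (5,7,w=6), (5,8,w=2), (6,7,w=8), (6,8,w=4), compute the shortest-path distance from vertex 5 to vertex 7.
4 (path: 5 -> 1 -> 7; weights 2 + 2 = 4)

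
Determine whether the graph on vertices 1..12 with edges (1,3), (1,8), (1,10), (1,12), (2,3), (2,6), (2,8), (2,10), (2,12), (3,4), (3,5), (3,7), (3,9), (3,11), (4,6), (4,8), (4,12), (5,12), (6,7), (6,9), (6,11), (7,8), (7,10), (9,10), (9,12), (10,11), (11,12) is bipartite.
Yes. Partition: {1, 2, 4, 5, 7, 9, 11}, {3, 6, 8, 10, 12}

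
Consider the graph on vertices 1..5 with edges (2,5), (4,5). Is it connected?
No, it has 3 components: {1}, {2, 4, 5}, {3}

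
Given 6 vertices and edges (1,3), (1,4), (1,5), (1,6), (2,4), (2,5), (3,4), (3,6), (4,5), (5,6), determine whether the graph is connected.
Yes (BFS from 1 visits [1, 3, 4, 5, 6, 2] — all 6 vertices reached)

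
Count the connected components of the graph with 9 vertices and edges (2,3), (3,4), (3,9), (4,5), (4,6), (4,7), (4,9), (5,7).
3 (components: {1}, {2, 3, 4, 5, 6, 7, 9}, {8})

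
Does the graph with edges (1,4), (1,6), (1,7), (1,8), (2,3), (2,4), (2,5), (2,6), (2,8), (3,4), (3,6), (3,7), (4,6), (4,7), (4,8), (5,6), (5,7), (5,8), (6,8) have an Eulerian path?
Yes (the graph is connected and exactly 2 vertices have odd degree: {2, 8}; any Eulerian path must start and end at those)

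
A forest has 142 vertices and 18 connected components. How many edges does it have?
124 (Each of the 18 component trees on V_i vertices has V_i - 1 edges; summing gives V - C = 142 - 18 = 124)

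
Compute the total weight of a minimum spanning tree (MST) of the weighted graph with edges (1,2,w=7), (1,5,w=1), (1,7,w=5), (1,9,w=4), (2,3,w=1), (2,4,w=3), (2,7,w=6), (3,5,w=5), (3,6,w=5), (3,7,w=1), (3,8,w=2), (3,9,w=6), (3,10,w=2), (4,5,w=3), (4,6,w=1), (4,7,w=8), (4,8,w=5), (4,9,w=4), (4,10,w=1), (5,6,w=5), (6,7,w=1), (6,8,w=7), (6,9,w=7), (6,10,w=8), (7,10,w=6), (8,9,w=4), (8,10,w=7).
15 (MST edges: (1,5,w=1), (1,9,w=4), (2,3,w=1), (3,7,w=1), (3,8,w=2), (4,5,w=3), (4,6,w=1), (4,10,w=1), (6,7,w=1); sum of weights 1 + 4 + 1 + 1 + 2 + 3 + 1 + 1 + 1 = 15)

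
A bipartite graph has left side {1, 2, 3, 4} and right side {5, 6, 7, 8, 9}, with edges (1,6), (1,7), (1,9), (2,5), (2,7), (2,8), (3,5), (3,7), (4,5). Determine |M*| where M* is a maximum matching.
4 (matching: (1,9), (2,8), (3,7), (4,5); upper bound min(|L|,|R|) = min(4,5) = 4)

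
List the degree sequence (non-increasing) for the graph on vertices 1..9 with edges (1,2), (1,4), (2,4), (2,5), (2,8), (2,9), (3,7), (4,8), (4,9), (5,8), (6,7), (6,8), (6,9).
[5, 4, 4, 3, 3, 2, 2, 2, 1] (degrees: deg(1)=2, deg(2)=5, deg(3)=1, deg(4)=4, deg(5)=2, deg(6)=3, deg(7)=2, deg(8)=4, deg(9)=3)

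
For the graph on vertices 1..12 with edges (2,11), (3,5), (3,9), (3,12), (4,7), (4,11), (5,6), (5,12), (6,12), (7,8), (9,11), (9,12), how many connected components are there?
3 (components: {1}, {2, 3, 4, 5, 6, 7, 8, 9, 11, 12}, {10})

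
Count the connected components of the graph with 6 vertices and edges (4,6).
5 (components: {1}, {2}, {3}, {4, 6}, {5})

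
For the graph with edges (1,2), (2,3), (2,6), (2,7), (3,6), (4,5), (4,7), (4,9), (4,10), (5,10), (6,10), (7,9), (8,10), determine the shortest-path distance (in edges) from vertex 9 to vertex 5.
2 (path: 9 -> 4 -> 5, 2 edges)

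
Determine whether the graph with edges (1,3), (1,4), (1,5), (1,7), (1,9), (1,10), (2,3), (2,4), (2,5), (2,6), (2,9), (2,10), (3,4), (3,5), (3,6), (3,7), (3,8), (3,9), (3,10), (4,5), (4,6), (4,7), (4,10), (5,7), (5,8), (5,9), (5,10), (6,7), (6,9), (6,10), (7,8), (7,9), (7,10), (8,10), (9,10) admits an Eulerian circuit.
No (4 vertices have odd degree: {3, 4, 9, 10}; Eulerian circuit requires 0)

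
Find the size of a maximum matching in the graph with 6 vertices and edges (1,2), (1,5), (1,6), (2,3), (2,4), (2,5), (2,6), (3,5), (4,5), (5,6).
3 (matching: (1,6), (2,4), (3,5); upper bound floor(n/2) = floor(6/2) = 3)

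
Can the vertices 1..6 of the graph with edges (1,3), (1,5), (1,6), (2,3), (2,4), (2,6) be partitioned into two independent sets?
Yes. Partition: {1, 2}, {3, 4, 5, 6}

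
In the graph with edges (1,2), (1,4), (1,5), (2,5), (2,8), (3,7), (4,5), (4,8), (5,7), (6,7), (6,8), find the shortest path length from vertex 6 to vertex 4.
2 (path: 6 -> 8 -> 4, 2 edges)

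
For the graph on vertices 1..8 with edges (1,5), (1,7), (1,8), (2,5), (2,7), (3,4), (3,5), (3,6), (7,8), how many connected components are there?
1 (components: {1, 2, 3, 4, 5, 6, 7, 8})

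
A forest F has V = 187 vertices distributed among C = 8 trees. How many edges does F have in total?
179 (Each of the 8 component trees on V_i vertices has V_i - 1 edges; summing gives V - C = 187 - 8 = 179)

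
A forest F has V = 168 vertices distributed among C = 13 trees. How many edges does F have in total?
155 (Each of the 13 component trees on V_i vertices has V_i - 1 edges; summing gives V - C = 168 - 13 = 155)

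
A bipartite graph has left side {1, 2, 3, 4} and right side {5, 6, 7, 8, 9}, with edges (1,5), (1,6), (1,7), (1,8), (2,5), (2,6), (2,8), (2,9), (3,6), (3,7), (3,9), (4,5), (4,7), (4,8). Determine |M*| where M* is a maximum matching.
4 (matching: (1,8), (2,9), (3,6), (4,7); upper bound min(|L|,|R|) = min(4,5) = 4)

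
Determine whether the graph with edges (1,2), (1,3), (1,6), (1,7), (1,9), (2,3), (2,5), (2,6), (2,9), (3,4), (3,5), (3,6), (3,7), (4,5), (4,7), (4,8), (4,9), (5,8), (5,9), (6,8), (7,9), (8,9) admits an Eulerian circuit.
No (4 vertices have odd degree: {1, 2, 4, 5}; Eulerian circuit requires 0)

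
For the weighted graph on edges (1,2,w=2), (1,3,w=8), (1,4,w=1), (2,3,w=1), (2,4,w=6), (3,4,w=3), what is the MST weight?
4 (MST edges: (1,2,w=2), (1,4,w=1), (2,3,w=1); sum of weights 2 + 1 + 1 = 4)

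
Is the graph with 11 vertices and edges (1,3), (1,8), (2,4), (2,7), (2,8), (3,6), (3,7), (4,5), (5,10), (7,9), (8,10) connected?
No, it has 2 components: {1, 2, 3, 4, 5, 6, 7, 8, 9, 10}, {11}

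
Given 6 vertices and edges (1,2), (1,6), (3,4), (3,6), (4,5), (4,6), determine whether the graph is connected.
Yes (BFS from 1 visits [1, 2, 6, 3, 4, 5] — all 6 vertices reached)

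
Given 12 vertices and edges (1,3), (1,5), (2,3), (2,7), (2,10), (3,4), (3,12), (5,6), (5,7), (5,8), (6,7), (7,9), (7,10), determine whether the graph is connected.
No, it has 2 components: {1, 2, 3, 4, 5, 6, 7, 8, 9, 10, 12}, {11}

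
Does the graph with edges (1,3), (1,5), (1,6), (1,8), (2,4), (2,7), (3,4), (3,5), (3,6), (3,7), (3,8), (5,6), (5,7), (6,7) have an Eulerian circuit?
Yes (the graph is connected and all 8 vertices have even degree)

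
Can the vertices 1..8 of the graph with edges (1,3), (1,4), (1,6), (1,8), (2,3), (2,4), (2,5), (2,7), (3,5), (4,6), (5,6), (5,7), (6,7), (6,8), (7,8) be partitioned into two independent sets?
No (odd cycle of length 3: 8 -> 1 -> 6 -> 8)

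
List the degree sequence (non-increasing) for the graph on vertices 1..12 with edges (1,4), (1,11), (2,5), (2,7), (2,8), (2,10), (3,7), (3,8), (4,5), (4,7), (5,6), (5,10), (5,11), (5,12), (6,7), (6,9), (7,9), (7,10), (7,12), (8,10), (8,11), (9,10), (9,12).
[7, 6, 5, 4, 4, 4, 3, 3, 3, 3, 2, 2] (degrees: deg(1)=2, deg(2)=4, deg(3)=2, deg(4)=3, deg(5)=6, deg(6)=3, deg(7)=7, deg(8)=4, deg(9)=4, deg(10)=5, deg(11)=3, deg(12)=3)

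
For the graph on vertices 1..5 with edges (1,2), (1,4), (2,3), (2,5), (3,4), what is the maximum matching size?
2 (matching: (1,4), (2,5); upper bound floor(n/2) = floor(5/2) = 2)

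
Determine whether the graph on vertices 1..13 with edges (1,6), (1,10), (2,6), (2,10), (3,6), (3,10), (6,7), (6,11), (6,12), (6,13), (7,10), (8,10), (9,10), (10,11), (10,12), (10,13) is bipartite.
Yes. Partition: {1, 2, 3, 4, 5, 7, 8, 9, 11, 12, 13}, {6, 10}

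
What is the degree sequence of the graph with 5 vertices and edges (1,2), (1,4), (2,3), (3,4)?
[2, 2, 2, 2, 0] (degrees: deg(1)=2, deg(2)=2, deg(3)=2, deg(4)=2, deg(5)=0)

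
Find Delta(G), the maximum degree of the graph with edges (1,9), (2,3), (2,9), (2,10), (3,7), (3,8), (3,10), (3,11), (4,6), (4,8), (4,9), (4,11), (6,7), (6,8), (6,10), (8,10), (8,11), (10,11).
5 (attained at vertices 3, 8, 10)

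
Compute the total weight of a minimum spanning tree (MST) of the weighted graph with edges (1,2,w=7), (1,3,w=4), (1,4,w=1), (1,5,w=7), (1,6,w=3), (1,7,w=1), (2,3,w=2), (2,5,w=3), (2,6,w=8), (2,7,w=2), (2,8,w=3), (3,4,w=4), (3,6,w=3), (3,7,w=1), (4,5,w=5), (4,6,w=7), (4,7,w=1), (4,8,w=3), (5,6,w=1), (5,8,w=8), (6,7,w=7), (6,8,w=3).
12 (MST edges: (1,4,w=1), (1,6,w=3), (1,7,w=1), (2,3,w=2), (2,8,w=3), (3,7,w=1), (5,6,w=1); sum of weights 1 + 3 + 1 + 2 + 3 + 1 + 1 = 12)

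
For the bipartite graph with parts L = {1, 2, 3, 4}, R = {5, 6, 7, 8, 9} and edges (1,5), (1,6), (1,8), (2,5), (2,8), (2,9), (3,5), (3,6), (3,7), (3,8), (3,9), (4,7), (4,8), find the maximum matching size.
4 (matching: (1,8), (2,9), (3,6), (4,7); upper bound min(|L|,|R|) = min(4,5) = 4)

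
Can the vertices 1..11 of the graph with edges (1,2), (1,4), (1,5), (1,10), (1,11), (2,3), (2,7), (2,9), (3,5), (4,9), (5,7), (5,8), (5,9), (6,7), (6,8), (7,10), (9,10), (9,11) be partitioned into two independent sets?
Yes. Partition: {1, 3, 7, 8, 9}, {2, 4, 5, 6, 10, 11}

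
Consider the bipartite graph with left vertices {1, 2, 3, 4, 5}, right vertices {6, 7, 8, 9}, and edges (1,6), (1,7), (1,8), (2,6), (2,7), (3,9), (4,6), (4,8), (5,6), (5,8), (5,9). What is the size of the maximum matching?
4 (matching: (1,8), (2,7), (3,9), (4,6); upper bound min(|L|,|R|) = min(5,4) = 4)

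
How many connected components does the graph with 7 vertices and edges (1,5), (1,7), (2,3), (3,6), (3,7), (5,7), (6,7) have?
2 (components: {1, 2, 3, 5, 6, 7}, {4})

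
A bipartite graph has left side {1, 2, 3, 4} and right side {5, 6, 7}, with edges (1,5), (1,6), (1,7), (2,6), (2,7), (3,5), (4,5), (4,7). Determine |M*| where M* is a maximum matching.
3 (matching: (1,7), (2,6), (3,5); upper bound min(|L|,|R|) = min(4,3) = 3)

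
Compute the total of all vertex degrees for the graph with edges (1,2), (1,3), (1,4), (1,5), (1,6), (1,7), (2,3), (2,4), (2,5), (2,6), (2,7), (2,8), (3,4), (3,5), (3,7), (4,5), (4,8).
34 (handshake: sum of degrees = 2|E| = 2 x 17 = 34)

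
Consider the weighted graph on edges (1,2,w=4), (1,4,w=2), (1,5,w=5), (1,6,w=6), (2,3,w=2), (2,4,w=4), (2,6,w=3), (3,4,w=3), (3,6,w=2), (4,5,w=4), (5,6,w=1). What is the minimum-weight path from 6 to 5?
1 (path: 6 -> 5; weights 1 = 1)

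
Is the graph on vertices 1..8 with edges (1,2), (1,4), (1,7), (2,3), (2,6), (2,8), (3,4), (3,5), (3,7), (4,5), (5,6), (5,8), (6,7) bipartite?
No (odd cycle of length 5: 5 -> 4 -> 1 -> 2 -> 8 -> 5)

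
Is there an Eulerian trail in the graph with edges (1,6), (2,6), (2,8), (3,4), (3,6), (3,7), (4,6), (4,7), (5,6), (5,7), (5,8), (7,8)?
No (6 vertices have odd degree: {1, 3, 4, 5, 6, 8}; Eulerian path requires 0 or 2)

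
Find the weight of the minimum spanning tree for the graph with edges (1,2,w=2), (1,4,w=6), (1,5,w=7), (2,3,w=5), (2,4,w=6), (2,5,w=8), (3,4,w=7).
20 (MST edges: (1,2,w=2), (1,4,w=6), (1,5,w=7), (2,3,w=5); sum of weights 2 + 6 + 7 + 5 = 20)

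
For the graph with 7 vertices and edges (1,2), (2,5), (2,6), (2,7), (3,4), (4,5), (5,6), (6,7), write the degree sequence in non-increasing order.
[4, 3, 3, 2, 2, 1, 1] (degrees: deg(1)=1, deg(2)=4, deg(3)=1, deg(4)=2, deg(5)=3, deg(6)=3, deg(7)=2)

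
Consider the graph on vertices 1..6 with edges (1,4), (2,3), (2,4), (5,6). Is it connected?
No, it has 2 components: {1, 2, 3, 4}, {5, 6}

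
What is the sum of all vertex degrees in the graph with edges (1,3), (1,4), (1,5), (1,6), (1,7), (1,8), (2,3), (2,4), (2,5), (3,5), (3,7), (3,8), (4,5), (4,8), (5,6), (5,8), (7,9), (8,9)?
36 (handshake: sum of degrees = 2|E| = 2 x 18 = 36)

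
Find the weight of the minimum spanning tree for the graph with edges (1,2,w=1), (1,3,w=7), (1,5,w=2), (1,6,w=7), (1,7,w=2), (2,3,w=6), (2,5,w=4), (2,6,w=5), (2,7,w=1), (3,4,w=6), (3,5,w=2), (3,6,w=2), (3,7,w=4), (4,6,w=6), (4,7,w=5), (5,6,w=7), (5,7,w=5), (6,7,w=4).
13 (MST edges: (1,2,w=1), (1,5,w=2), (2,7,w=1), (3,5,w=2), (3,6,w=2), (4,7,w=5); sum of weights 1 + 2 + 1 + 2 + 2 + 5 = 13)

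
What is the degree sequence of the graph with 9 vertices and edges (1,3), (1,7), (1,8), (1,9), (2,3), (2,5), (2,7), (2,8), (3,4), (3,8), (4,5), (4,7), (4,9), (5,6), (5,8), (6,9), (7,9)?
[4, 4, 4, 4, 4, 4, 4, 4, 2] (degrees: deg(1)=4, deg(2)=4, deg(3)=4, deg(4)=4, deg(5)=4, deg(6)=2, deg(7)=4, deg(8)=4, deg(9)=4)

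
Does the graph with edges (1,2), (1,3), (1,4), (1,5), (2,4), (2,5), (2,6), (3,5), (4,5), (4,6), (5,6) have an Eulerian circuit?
No (2 vertices have odd degree: {5, 6}; Eulerian circuit requires 0)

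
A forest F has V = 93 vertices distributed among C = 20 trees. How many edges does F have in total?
73 (Each of the 20 component trees on V_i vertices has V_i - 1 edges; summing gives V - C = 93 - 20 = 73)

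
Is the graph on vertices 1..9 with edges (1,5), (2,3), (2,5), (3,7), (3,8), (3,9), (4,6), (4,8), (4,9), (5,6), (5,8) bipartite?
Yes. Partition: {1, 2, 6, 7, 8, 9}, {3, 4, 5}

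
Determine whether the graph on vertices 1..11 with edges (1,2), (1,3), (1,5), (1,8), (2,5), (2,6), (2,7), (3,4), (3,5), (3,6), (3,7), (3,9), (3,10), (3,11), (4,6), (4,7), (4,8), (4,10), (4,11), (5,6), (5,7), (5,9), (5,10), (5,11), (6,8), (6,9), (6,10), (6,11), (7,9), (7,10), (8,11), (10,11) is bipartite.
No (odd cycle of length 3: 2 -> 1 -> 5 -> 2)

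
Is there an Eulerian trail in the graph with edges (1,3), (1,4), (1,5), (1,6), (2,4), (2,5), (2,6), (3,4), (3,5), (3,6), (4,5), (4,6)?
Yes (the graph is connected and exactly 2 vertices have odd degree: {2, 4}; any Eulerian path must start and end at those)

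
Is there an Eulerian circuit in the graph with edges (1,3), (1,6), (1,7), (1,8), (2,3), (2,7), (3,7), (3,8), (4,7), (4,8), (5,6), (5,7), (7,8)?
Yes (the graph is connected and all 8 vertices have even degree)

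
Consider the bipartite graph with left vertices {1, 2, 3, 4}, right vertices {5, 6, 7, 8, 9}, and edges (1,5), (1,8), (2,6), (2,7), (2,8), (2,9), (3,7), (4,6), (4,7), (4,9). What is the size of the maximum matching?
4 (matching: (1,8), (2,9), (3,7), (4,6); upper bound min(|L|,|R|) = min(4,5) = 4)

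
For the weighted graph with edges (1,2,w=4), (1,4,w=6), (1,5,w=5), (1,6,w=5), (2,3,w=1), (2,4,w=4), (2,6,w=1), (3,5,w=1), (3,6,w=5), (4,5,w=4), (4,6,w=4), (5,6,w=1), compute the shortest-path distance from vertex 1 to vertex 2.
4 (path: 1 -> 2; weights 4 = 4)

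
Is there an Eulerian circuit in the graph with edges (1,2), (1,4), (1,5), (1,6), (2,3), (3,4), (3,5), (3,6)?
Yes (the graph is connected and all 6 vertices have even degree)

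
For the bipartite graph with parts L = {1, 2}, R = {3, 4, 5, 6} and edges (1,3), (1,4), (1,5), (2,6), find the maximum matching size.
2 (matching: (1,5), (2,6); upper bound min(|L|,|R|) = min(2,4) = 2)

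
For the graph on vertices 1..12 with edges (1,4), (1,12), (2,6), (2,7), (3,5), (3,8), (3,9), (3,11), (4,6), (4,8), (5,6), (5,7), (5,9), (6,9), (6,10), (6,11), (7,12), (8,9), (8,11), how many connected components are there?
1 (components: {1, 2, 3, 4, 5, 6, 7, 8, 9, 10, 11, 12})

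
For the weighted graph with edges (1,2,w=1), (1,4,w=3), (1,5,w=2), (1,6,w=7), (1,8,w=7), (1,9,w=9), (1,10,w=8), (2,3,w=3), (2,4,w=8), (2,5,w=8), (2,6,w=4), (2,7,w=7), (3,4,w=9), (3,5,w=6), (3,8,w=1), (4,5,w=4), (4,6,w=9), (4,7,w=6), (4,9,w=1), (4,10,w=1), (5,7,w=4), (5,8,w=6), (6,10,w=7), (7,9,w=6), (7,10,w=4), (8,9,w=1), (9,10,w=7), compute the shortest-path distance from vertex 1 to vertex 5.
2 (path: 1 -> 5; weights 2 = 2)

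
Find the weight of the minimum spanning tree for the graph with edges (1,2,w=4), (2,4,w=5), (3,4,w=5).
14 (MST edges: (1,2,w=4), (2,4,w=5), (3,4,w=5); sum of weights 4 + 5 + 5 = 14)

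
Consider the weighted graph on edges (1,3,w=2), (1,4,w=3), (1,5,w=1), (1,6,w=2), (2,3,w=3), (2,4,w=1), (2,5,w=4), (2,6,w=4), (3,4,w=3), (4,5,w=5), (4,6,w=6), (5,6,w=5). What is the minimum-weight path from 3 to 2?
3 (path: 3 -> 2; weights 3 = 3)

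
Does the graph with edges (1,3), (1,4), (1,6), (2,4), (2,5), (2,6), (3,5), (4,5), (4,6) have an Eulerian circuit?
No (4 vertices have odd degree: {1, 2, 5, 6}; Eulerian circuit requires 0)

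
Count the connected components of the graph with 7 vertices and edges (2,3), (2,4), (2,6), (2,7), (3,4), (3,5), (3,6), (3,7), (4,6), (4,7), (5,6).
2 (components: {1}, {2, 3, 4, 5, 6, 7})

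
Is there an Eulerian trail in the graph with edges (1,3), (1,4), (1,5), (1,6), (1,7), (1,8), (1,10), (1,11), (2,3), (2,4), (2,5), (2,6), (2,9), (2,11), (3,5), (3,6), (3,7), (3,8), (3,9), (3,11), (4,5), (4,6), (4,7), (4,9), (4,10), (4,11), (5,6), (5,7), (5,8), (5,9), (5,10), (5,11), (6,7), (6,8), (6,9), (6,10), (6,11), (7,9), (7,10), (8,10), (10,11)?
No (4 vertices have odd degree: {7, 8, 10, 11}; Eulerian path requires 0 or 2)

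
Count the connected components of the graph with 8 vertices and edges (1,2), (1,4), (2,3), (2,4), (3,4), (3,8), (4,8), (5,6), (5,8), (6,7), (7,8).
1 (components: {1, 2, 3, 4, 5, 6, 7, 8})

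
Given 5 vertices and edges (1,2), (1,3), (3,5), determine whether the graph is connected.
No, it has 2 components: {1, 2, 3, 5}, {4}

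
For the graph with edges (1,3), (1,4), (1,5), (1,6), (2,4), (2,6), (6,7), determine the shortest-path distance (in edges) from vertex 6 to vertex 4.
2 (path: 6 -> 1 -> 4, 2 edges)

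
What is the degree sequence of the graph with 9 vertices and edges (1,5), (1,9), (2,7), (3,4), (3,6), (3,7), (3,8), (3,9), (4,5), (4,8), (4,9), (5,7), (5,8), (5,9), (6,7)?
[5, 5, 4, 4, 4, 3, 2, 2, 1] (degrees: deg(1)=2, deg(2)=1, deg(3)=5, deg(4)=4, deg(5)=5, deg(6)=2, deg(7)=4, deg(8)=3, deg(9)=4)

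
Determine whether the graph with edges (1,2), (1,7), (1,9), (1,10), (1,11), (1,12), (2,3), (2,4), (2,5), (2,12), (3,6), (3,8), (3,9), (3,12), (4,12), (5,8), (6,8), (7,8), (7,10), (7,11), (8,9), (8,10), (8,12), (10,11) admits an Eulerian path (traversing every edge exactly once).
No (6 vertices have odd degree: {2, 3, 8, 9, 11, 12}; Eulerian path requires 0 or 2)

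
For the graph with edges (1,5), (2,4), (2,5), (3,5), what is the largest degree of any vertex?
3 (attained at vertex 5)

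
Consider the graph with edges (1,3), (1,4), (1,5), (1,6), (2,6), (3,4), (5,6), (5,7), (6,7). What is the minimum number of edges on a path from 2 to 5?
2 (path: 2 -> 6 -> 5, 2 edges)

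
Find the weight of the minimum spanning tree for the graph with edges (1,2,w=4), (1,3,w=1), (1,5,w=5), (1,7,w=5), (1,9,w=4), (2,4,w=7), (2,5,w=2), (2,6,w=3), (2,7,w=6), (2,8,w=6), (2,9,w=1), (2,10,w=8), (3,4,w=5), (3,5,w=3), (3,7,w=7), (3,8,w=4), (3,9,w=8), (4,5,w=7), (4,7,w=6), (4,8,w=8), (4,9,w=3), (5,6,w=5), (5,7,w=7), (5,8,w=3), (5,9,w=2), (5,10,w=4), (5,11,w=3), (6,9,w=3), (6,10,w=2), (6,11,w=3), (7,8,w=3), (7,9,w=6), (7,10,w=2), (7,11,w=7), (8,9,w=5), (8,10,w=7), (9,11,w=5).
23 (MST edges: (1,3,w=1), (2,5,w=2), (2,6,w=3), (2,9,w=1), (3,5,w=3), (4,9,w=3), (5,8,w=3), (5,11,w=3), (6,10,w=2), (7,10,w=2); sum of weights 1 + 2 + 3 + 1 + 3 + 3 + 3 + 3 + 2 + 2 = 23)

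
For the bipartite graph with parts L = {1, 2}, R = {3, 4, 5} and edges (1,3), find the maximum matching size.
1 (matching: (1,3); upper bound min(|L|,|R|) = min(2,3) = 2)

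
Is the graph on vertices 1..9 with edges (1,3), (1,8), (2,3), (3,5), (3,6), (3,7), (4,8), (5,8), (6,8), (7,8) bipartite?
Yes. Partition: {1, 2, 4, 5, 6, 7, 9}, {3, 8}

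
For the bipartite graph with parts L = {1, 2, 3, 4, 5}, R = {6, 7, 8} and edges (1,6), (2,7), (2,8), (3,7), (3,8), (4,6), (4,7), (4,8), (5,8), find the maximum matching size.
3 (matching: (1,6), (2,8), (3,7); upper bound min(|L|,|R|) = min(5,3) = 3)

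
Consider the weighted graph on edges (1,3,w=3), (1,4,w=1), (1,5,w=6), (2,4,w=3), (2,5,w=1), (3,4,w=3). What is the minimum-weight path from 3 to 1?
3 (path: 3 -> 1; weights 3 = 3)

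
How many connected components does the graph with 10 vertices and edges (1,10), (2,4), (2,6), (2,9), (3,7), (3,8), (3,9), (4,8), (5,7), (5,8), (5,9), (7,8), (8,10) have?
1 (components: {1, 2, 3, 4, 5, 6, 7, 8, 9, 10})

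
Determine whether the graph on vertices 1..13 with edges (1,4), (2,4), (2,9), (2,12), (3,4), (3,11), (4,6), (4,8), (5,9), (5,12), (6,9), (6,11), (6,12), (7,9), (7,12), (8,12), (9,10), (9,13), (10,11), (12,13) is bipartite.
Yes. Partition: {1, 2, 3, 5, 6, 7, 8, 10, 13}, {4, 9, 11, 12}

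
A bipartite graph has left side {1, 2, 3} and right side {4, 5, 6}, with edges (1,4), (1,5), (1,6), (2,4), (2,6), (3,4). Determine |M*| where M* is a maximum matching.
3 (matching: (1,5), (2,6), (3,4); upper bound min(|L|,|R|) = min(3,3) = 3)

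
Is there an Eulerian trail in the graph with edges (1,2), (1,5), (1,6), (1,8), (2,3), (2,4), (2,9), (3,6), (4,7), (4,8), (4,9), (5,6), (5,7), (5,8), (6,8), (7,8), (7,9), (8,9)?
Yes — and in fact it has an Eulerian circuit (the graph is connected and all 9 vertices have even degree)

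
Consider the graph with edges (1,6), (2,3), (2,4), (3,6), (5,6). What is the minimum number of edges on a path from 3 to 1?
2 (path: 3 -> 6 -> 1, 2 edges)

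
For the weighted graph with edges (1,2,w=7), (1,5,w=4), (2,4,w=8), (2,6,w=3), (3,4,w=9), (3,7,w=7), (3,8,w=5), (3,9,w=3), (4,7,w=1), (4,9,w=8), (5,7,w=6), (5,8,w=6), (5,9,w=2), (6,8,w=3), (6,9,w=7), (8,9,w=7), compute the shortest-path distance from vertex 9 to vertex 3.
3 (path: 9 -> 3; weights 3 = 3)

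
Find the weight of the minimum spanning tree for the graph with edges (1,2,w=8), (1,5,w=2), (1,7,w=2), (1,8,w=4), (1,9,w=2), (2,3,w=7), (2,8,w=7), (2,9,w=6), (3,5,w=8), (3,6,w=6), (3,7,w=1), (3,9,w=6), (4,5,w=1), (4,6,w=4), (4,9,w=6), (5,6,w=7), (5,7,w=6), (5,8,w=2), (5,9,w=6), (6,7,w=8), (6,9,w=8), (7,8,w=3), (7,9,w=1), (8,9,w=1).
18 (MST edges: (1,5,w=2), (1,7,w=2), (2,9,w=6), (3,7,w=1), (4,5,w=1), (4,6,w=4), (7,9,w=1), (8,9,w=1); sum of weights 2 + 2 + 6 + 1 + 1 + 4 + 1 + 1 = 18)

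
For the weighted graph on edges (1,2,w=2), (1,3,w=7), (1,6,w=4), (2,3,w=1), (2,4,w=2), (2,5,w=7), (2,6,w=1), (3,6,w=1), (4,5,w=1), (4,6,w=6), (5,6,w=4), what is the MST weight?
7 (MST edges: (1,2,w=2), (2,3,w=1), (2,4,w=2), (2,6,w=1), (4,5,w=1); sum of weights 2 + 1 + 2 + 1 + 1 = 7)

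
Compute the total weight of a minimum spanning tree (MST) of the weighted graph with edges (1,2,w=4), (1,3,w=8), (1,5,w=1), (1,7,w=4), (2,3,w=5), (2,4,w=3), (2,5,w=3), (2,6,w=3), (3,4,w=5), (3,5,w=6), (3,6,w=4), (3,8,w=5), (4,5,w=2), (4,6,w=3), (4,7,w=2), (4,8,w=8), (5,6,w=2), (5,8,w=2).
16 (MST edges: (1,5,w=1), (2,4,w=3), (3,6,w=4), (4,5,w=2), (4,7,w=2), (5,6,w=2), (5,8,w=2); sum of weights 1 + 3 + 4 + 2 + 2 + 2 + 2 = 16)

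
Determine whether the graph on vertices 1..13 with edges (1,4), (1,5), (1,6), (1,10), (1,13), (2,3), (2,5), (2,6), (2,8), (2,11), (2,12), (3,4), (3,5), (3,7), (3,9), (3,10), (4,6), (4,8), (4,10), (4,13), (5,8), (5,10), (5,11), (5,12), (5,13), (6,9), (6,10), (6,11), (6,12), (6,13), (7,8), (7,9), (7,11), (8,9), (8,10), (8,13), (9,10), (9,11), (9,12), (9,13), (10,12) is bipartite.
No (odd cycle of length 3: 6 -> 1 -> 4 -> 6)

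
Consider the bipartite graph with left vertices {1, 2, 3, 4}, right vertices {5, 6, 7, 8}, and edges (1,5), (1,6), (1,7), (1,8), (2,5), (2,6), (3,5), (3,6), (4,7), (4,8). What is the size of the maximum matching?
4 (matching: (1,8), (2,6), (3,5), (4,7); upper bound min(|L|,|R|) = min(4,4) = 4)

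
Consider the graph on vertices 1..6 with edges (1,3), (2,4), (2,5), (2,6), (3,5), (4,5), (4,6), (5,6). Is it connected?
Yes (BFS from 1 visits [1, 3, 5, 2, 4, 6] — all 6 vertices reached)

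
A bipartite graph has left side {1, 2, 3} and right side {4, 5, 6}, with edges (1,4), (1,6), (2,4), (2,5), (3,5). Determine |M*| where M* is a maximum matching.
3 (matching: (1,6), (2,4), (3,5); upper bound min(|L|,|R|) = min(3,3) = 3)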